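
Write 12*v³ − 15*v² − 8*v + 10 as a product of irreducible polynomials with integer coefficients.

(4*v − 5)*(3*v² − 2)

Group as (12*v³ − 8*v) + (−15*v² + 10) = 4*v*(3*v² − 2) − 5*(3*v² − 2).
Both groups share the factor (3*v² − 2).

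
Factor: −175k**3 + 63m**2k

Every term has a factor of 7k. Then 9m**2 − 25k**2 = (3m)² − (5k)².

7k(3m − 5k)(3m + 5k)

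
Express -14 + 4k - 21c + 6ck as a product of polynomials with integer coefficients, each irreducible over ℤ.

(2k - 7)(3c + 2)

Group as (6ck - 21c) + (4k - 14) = 3c(2k - 7) + 2(2k - 7).
Both groups share the factor (2k - 7).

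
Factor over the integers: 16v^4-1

Difference of squares twice: with A = 2v and B = 1, A⁴ − B⁴ = (A² − B²)(A² + B²), and A² − B² factors again.

(2v+1)(2v-1)(4v^2+1)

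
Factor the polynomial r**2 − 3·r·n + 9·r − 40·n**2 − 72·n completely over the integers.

Group: r·(r − 8·n) + (5·n + 9)·(r − 8·n); both groups contain (r − 8·n).

(r − 8·n)·(r + 5·n + 9)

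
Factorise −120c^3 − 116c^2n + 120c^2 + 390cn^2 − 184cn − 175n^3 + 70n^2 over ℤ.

−(10c − 7n)(2c + 5n − 2)(6c − 5n)

Group: 6c(−20c^2 − 36cn + 20c + 35n^2 − 14n) − 5n(−20c^2 − 36cn + 20c + 35n^2 − 14n); both groups contain (−20c^2 − 36cn + 20c + 35n^2 − 14n), so (6c − 5n) is a factor with cofactor −20c^2 − 36cn + 20c + 35n^2 − 14n.
The cofactor groups again: −20c^2 − 36cn + 20c + 35n^2 − 14n = −10c(2c + 5n − 2) + 7n(2c + 5n − 2); both groups contain (2c + 5n − 2), giving −(10c − 7n)(2c + 5n − 2).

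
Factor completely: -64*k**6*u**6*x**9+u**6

Factor out u**6 first: what remains is -64*k**6*x**9+1.
Recognize a difference of cubes with the parts 1 and 4*k**2*x**3.

-u**6*(4*k**2*x**3-1)*(16*k**4*x**6+4*k**2*x**3+1)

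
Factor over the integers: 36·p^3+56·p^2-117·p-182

(9·p+14)·(4·p^2-13)

Group as (36·p^3-117·p) + (56·p^2-182) = 9·p·(4·p^2-13) + 14·(4·p^2-13).
Both groups share the factor (4·p^2-13).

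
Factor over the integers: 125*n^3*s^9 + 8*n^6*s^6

Factor out n^3*s^6 first: what remains is 8*n^3 + 125*s^3.
Recognize a sum of cubes with the parts 2*n and 5*s.

n^3*s^6*(2*n + 5*s)*(4*n^2 - 10*n*s + 25*s^2)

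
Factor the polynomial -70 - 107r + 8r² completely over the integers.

(8r + 5)(r - 14)

Need a pair with product 8·(-70) = -560 and sum -107: that's -112 and 5.
Split the middle term: 8r² - 112r + 5r - 70 = 8r(r - 14) + 5(r - 14).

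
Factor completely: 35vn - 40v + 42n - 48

(5v + 6)(7n - 8)

Group as (35vn - 40v) + (42n - 48) = 5v(7n - 8) + 6(7n - 8).
Both groups share the factor (7n - 8).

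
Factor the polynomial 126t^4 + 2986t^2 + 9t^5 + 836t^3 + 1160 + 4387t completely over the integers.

By the rational root theorem, t = -1/3 is a root, so (3t + 1) divides it; the quotient is 3t^4 + 41t^3 + 265t^2 + 907t + 1160.
Continuing, t = -5 is a root, so (t + 5) is a factor; dividing leaves 3t^3 + 26t^2 + 135t + 232.
Then t = -8/3 is a root, so (3t + 8) divides it; the quotient is t^2 + 6t + 29.
The quadratic t^2 + 6t + 29 has discriminant -80 < 0 and is irreducible over ℤ.

(3t + 1)(3t + 8)(t + 5)(t^2 + 6t + 29)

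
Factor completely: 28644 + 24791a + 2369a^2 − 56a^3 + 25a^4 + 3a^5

(3a + 4)(a + 11)(a + 7)(a^2 − 11a + 93)

Testing divisors of the constant over divisors of the leading coefficient, a = −4/3 is a root, giving the factor (3a + 4) and quotient a^4 + 7a^3 − 28a^2 + 827a + 7161.
Next, a = −11 is a root, so (a + 11) is a factor; dividing leaves a^3 − 4a^2 + 16a + 651.
Next, a = −7 is a root, giving the factor (a + 7) and quotient a^2 − 11a + 93.
The quadratic a^2 − 11a + 93 has discriminant −251 < 0 and is irreducible over ℤ.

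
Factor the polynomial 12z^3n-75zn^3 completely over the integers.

Pull out the common factor 3zn; 4z^2-25n^2 is a difference of squares.

3nz(2z-5n)(2z+5n)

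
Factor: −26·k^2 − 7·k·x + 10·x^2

Group: −2·k·(13·k + 10·x) + x·(13·k + 10·x); both groups contain (13·k + 10·x).

−(13·k + 10·x)·(2·k − x)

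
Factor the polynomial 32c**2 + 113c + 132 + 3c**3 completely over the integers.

Among the possible rational roots, c = -11/3 is a root, so (3c + 11) is a factor; dividing leaves c**2 + 7c + 12.
The remaining quadratic factors as (c + 4)(c + 3).

(3c + 11)(c + 3)(c + 4)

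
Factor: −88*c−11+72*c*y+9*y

Group as (72*c*y−88*c) + (9*y−11) = 8*c*(9*y−11) + (9*y−11).
Both groups share the factor (9*y−11).

(8*c+1)*(9*y−11)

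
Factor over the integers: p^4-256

(p+4)(p-4)(p^2+16)

(p)⁴ − (4)⁴ = ((p)² − (4)²)((p)² + (4)²); the first factor splits again, the second (p^2+16) is irreducible.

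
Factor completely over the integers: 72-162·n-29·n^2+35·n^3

(5·n-12)·(7·n-3)·(n+2)

Testing divisors of the constant over divisors of the leading coefficient, n = -2 is a root, so (n+2) is a factor; dividing leaves 35·n^2-99·n+36.
The remaining quadratic factors as (5·n-12)(7·n-3).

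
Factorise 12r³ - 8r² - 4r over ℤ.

4r(3r + 1)(r - 1)

Pull out the common factor 4r, then factor the remaining trinomial.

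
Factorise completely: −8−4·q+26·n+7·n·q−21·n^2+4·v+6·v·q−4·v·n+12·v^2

(2·v−3·n+q+2)·(6·v+7·n−4)

Group: 2·v·(6·v+7·n−4) + (−3·n+q+2)·(6·v+7·n−4); both groups contain (6·v+7·n−4).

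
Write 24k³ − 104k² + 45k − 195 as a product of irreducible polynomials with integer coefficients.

Group as (24k³ + 45k) + (−104k² − 195) = 3k(8k² + 15) − 13(8k² + 15).
Both groups share the factor (8k² + 15).

(3k − 13)(8k² + 15)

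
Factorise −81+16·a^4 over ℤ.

(2·a+3)·(2·a−3)·(4·a^2+9)

(2·a)⁴ − (3)⁴ = ((2·a)² − (3)²)((2·a)² + (3)²); the first factor splits again, the second (4·a^2+9) is irreducible.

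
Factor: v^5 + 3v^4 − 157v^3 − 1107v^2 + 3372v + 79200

Testing divisors of the constant over divisors of the leading coefficient, v = 8 is a root, giving the factor (v − 8) and quotient v^4 + 11v^3 − 69v^2 − 1659v − 9900.
Then v = −11 is a root, so (v + 11) divides it; the quotient is v^3 − 69v − 900.
Then v = 12 is a root, so (v − 12) is a factor; dividing leaves v^2 + 12v + 75.
The quadratic v^2 + 12v + 75 has discriminant −156 < 0 and is irreducible over ℤ.

(v + 11)(v − 12)(v − 8)(v^2 + 12v + 75)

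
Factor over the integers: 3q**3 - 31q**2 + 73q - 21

(3q - 1)(q - 3)(q - 7)

Testing divisors of the constant over divisors of the leading coefficient, q = 7 is a root, so (q - 7) divides it; the quotient is 3q**2 - 10q + 3.
The remaining quadratic factors as (3q - 1)(q - 3).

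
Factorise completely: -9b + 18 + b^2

Two integers with product 18 and sum -9 are -3 and -6.

(b - 3)(b - 6)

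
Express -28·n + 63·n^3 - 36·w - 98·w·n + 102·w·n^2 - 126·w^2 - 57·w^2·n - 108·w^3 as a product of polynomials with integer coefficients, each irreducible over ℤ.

-(3·w - 3·n + 2)·(4·w + 3·n + 2)·(9·w + 7·n)

Group: 9·w·(-12·w^2 + 3·w·n - 14·w + 9·n^2 - 4) + 7·n·(-12·w^2 + 3·w·n - 14·w + 9·n^2 - 4); both groups contain (-12·w^2 + 3·w·n - 14·w + 9·n^2 - 4), so (9·w + 7·n) is a factor with cofactor -12·w^2 + 3·w·n - 14·w + 9·n^2 - 4.
The cofactor groups again: -12·w^2 + 3·w·n - 14·w + 9·n^2 - 4 = -3·w·(4·w + 3·n + 2) + (3·n - 2)·(4·w + 3·n + 2); both groups contain (4·w + 3·n + 2), giving -(3·w - 3·n + 2)·(4·w + 3·n + 2).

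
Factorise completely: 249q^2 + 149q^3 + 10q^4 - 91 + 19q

Trying the rational-root candidates, q = -7/5 is a root, so (5q + 7) is a factor; dividing leaves 2q^3 + 27q^2 + 12q - 13.
Continuing, q = -1 is a root, so (q + 1) divides it; the quotient is 2q^2 + 25q - 13.
The remaining quadratic factors as (2q - 1)(q + 13).

(2q - 1)(5q + 7)(q + 1)(q + 13)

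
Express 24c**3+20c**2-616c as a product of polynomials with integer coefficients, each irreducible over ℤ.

4c(2c+11)(3c-14)

Pull out the common factor 4c, then factor the remaining trinomial.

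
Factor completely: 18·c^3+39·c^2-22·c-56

(3·c+4)·(6·c-7)·(c+2)

Trying the rational-root candidates, c = -4/3 is a root, giving the factor (3·c+4) and quotient 6·c^2+5·c-14.
The remaining quadratic factors as (6·c-7)(c+2).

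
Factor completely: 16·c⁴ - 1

(2·c + 1)·(2·c - 1)·(4·c² + 1)

Difference of squares twice: with A = 2·c and B = 1, A⁴ − B⁴ = (A² − B²)(A² + B²), and A² − B² factors again.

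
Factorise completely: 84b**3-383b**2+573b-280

Among the possible rational roots, b = 5/3 is a root, so (3b-5) is a factor; dividing leaves 28b**2-81b+56.
The remaining quadratic factors as (4b-7)(7b-8).

(3b-5)(4b-7)(7b-8)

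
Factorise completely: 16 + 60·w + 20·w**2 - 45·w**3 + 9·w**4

Testing divisors of the constant over divisors of the leading coefficient, w = -1/3 is a root, giving the factor (3·w + 1) and quotient 3·w**3 - 16·w**2 + 12·w + 16.
Then w = 2 is a root, giving the factor (w - 2) and quotient 3·w**2 - 10·w - 8.
The remaining quadratic factors as (3·w + 2)(w - 4).

(3·w + 1)·(3·w + 2)·(w - 2)·(w - 4)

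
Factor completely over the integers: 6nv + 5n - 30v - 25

(6v + 5)(n - 5)

Group as (6nv + 5n) + (-30v - 25) = n(6v + 5) - 5(6v + 5).
Both groups share the factor (6v + 5).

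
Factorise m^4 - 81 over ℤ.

(m)⁴ − (3)⁴ = ((m)² − (3)²)((m)² + (3)²); the first factor splits again, the second (m^2 + 9) is irreducible.

(m + 3)*(m - 3)*(m^2 + 9)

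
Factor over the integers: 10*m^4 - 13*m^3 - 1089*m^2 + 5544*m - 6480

Testing divisors of the constant over divisors of the leading coefficient, m = 4 is a root, giving the factor (m - 4) and quotient 10*m^3 + 27*m^2 - 981*m + 1620.
Next, m = 9/5 is a root, giving the factor (5*m - 9) and quotient 2*m^2 + 9*m - 180.
The remaining quadratic factors as (m + 12)(2*m - 15).

(2*m - 15)*(5*m - 9)*(m + 12)*(m - 4)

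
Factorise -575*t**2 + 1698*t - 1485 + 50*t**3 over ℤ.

Trying the rational-root candidates, t = 11/5 is a root, giving the factor (5*t - 11) and quotient 10*t**2 - 93*t + 135.
The remaining quadratic factors as (5*t - 9)(2*t - 15).

(2*t - 15)*(5*t - 11)*(5*t - 9)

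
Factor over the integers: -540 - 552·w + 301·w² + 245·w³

Trying the rational-root candidates, w = -9/5 is a root, so (5·w + 9) divides it; the quotient is 49·w² - 28·w - 60.
The remaining quadratic factors as (7·w - 10)(7·w + 6).

(5·w + 9)·(7·w + 6)·(7·w - 10)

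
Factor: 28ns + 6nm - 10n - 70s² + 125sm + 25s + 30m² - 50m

Group: 2n(14s + 3m - 5) + (-5s + 10m)(14s + 3m - 5); both groups contain (14s + 3m - 5).

(2n - 5s + 10m)(14s + 3m - 5)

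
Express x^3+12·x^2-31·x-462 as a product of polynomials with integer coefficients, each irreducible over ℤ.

(x+11)·(x+7)·(x-6)

Testing divisors of the constant over divisors of the leading coefficient, x = -7 is a root, so (x+7) is a factor; dividing leaves x^2+5·x-66.
The remaining quadratic factors as (x-6)(x+11).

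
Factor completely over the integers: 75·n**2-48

3·(5·n+4)·(5·n-4)

Pull out the common factor 3; 25·n**2-16 is a difference of squares.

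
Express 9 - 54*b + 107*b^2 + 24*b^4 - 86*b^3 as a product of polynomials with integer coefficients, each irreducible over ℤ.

(2*b - 3)*(3*b - 1)*(4*b - 3)*(b - 1)

Testing divisors of the constant over divisors of the leading coefficient, b = 3/2 is a root, so (2*b - 3) is a factor; dividing leaves 12*b^3 - 25*b^2 + 16*b - 3.
Next, b = 3/4 is a root, so (4*b - 3) divides it; the quotient is 3*b^2 - 4*b + 1.
The remaining quadratic factors as (3*b - 1)(b - 1).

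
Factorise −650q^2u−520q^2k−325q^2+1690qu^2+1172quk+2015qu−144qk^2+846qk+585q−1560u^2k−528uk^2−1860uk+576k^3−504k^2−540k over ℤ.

−(13q−12k)(5q−13u+6k−9)(10u+8k+5)

Group: 5q(−130qu−104qk−65q+120uk+96k^2+60k) + (−13u+6k−9)(−130qu−104qk−65q+120uk+96k^2+60k); both groups contain (−130qu−104qk−65q+120uk+96k^2+60k), so (5q−13u+6k−9) is a factor with cofactor −130qu−104qk−65q+120uk+96k^2+60k.
The cofactor groups again: −130qu−104qk−65q+120uk+96k^2+60k = −13q(10u+8k+5) + 12k(10u+8k+5); both groups contain (10u+8k+5), giving −(13q−12k)(10u+8k+5).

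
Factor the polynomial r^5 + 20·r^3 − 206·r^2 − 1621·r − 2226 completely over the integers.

Testing divisors of the constant over divisors of the leading coefficient, r = −2 is a root, giving the factor (r + 2) and quotient r^4 − 2·r^3 + 24·r^2 − 254·r − 1113.
Continuing, r = −3 is a root, so (r + 3) divides it; the quotient is r^3 − 5·r^2 + 39·r − 371.
Continuing, r = 7 is a root, giving the factor (r − 7) and quotient r^2 + 2·r + 53.
The quadratic r^2 + 2·r + 53 has discriminant −208 < 0 and is irreducible over ℤ.

(r + 2)·(r + 3)·(r − 7)·(r^2 + 2·r + 53)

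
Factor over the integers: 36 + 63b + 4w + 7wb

Group as (7wb + 4w) + (63b + 36) = w(7b + 4) + 9(7b + 4).
Both groups share the factor (7b + 4).

(7b + 4)(w + 9)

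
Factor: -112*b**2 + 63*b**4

Pull out the common factor 7*b**2; 9*b**2 - 16 is a difference of squares.

7*b**2*(3*b + 4)*(3*b - 4)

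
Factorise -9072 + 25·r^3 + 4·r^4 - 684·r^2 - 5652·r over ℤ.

Testing divisors of the constant over divisors of the leading coefficient, r = -9/4 is a root, so (4·r + 9) is a factor; dividing leaves r^3 + 4·r^2 - 180·r - 1008.
Then r = 14 is a root, so (r - 14) divides it; the quotient is r^2 + 18·r + 72.
The remaining quadratic factors as (r + 6)(r + 12).

(4·r + 9)·(r + 12)·(r + 6)·(r - 14)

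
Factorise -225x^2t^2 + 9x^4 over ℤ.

Every term has a factor of 9x^2. Then x^2 - 25t^2 = (x)² − (5t)².

9x^2(x - 5t)(x + 5t)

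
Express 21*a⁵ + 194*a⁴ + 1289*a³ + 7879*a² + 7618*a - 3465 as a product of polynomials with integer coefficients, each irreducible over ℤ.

(3*a - 1)*(7*a + 11)*(a + 7)*(a² + a + 45)

By the rational root theorem, a = -7 is a root, so (a + 7) divides it; the quotient is 21*a⁴ + 47*a³ + 960*a² + 1159*a - 495.
Next, a = -11/7 is a root, giving the factor (7*a + 11) and quotient 3*a³ + 2*a² + 134*a - 45.
Then a = 1/3 is a root, so (3*a - 1) divides it; the quotient is a² + a + 45.
The quadratic a² + a + 45 has discriminant -179 < 0 and is irreducible over ℤ.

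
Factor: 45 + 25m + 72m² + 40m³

(5m + 9)(8m² + 5)

Group as (40m³ + 25m) + (72m² + 45) = 5m(8m² + 5) + 9(8m² + 5).
Both groups share the factor (8m² + 5).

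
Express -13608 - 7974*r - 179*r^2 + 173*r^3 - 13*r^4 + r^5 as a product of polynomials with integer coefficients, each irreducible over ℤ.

Among the possible rational roots, r = 9 is a root, so (r - 9) divides it; the quotient is r^4 - 4*r^3 + 137*r^2 + 1054*r + 1512.
Next, r = -2 is a root, so (r + 2) divides it; the quotient is r^3 - 6*r^2 + 149*r + 756.
Next, r = -4 is a root, so (r + 4) divides it; the quotient is r^2 - 10*r + 189.
The quadratic r^2 - 10*r + 189 has discriminant -656 < 0 and is irreducible over ℤ.

(r + 2)*(r + 4)*(r - 9)*(r^2 - 10*r + 189)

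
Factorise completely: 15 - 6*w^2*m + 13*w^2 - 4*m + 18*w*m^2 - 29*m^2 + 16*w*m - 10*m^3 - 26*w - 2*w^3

-(2*w - 2*m - 5)*(w - m - 1)*(w + 5*m - 3)

Group: 2*w*(-w^2 - 4*w*m + 4*w + 5*m^2 + 2*m - 3) + (-2*m - 5)*(-w^2 - 4*w*m + 4*w + 5*m^2 + 2*m - 3); both groups contain (-w^2 - 4*w*m + 4*w + 5*m^2 + 2*m - 3), so (2*w - 2*m - 5) is a factor with cofactor -w^2 - 4*w*m + 4*w + 5*m^2 + 2*m - 3.
The cofactor groups again: -w^2 - 4*w*m + 4*w + 5*m^2 + 2*m - 3 = -w*(w - m - 1) + (-5*m + 3)*(w - m - 1); both groups contain (w - m - 1), giving -(w + 5*m - 3)*(w - m - 1).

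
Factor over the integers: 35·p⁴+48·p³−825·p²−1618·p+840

(5·p+14)·(7·p−3)·(p+4)·(p−5)

Among the possible rational roots, p = −4 is a root, so (p+4) divides it; the quotient is 35·p³−92·p²−457·p+210.
Next, p = −14/5 is a root, so (5·p+14) divides it; the quotient is 7·p²−38·p+15.
The remaining quadratic factors as (7·p−3)(p−5).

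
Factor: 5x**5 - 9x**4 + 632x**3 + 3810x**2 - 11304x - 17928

Among the possible rational roots, x = -6/5 is a root, so (5x + 6) divides it; the quotient is x**4 - 3x**3 + 130x**2 + 606x - 2988.
Continuing, x = 3 is a root, so (x - 3) is a factor; dividing leaves x**3 + 130x + 996.
Continuing, x = -6 is a root, so (x + 6) is a factor; dividing leaves x**2 - 6x + 166.
The quadratic x**2 - 6x + 166 has discriminant -628 < 0 and is irreducible over ℤ.

(5x + 6)(x + 6)(x - 3)(x**2 - 6x + 166)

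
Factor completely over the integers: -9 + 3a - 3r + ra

(a - 3)(r + 3)

Group as (ra - 3r) + (3a - 9) = r(a - 3) + 3(a - 3).
Both groups share the factor (a - 3).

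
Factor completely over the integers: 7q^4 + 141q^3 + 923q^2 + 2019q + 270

Trying the rational-root candidates, q = −9 is a root, so (q + 9) divides it; the quotient is 7q^3 + 78q^2 + 221q + 30.
Then q = −1/7 is a root, so (7q + 1) divides it; the quotient is q^2 + 11q + 30.
The remaining quadratic factors as (q + 5)(q + 6).

(7q + 1)(q + 5)(q + 6)(q + 9)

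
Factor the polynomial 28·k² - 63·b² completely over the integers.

Every term has a factor of 7. Then 4·k² - 9·b² = (2·k)² − (3·b)².

7·(2·k - 3·b)·(2·k + 3·b)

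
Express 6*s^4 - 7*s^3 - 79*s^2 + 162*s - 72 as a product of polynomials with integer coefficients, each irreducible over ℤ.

(2*s - 3)*(3*s - 2)*(s + 4)*(s - 3)

Testing divisors of the constant over divisors of the leading coefficient, s = 3 is a root, so (s - 3) is a factor; dividing leaves 6*s^3 + 11*s^2 - 46*s + 24.
Next, s = 2/3 is a root, so (3*s - 2) divides it; the quotient is 2*s^2 + 5*s - 12.
The remaining quadratic factors as (s + 4)(2*s - 3).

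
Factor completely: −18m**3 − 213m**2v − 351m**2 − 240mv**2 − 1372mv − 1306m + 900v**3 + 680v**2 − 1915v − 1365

−(3m + 10v + 7)(6m − 9v + 13)(m + 10v + 15)

Group: 6m(−3m**2 − 40mv − 52m − 100v**2 − 220v − 105) + (−9v + 13)(−3m**2 − 40mv − 52m − 100v**2 − 220v − 105); both groups contain (−3m**2 − 40mv − 52m − 100v**2 − 220v − 105), so (6m − 9v + 13) is a factor with cofactor −3m**2 − 40mv − 52m − 100v**2 − 220v − 105.
The cofactor groups again: −3m**2 − 40mv − 52m − 100v**2 − 220v − 105 = −m(3m + 10v + 7) + (−10v − 15)(3m + 10v + 7); both groups contain (3m + 10v + 7), giving −(m + 10v + 15)(3m + 10v + 7).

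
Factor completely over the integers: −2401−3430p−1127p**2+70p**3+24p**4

(4p+7)(6p+7)(p+7)(p−7)

Testing divisors of the constant over divisors of the leading coefficient, p = −7 is a root, so (p+7) divides it; the quotient is 24p**3−98p**2−441p−343.
Continuing, p = −7/6 is a root, giving the factor (6p+7) and quotient 4p**2−21p−49.
The remaining quadratic factors as (p−7)(4p+7).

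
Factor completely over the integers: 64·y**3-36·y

4·y·(4·y+3)·(4·y-3)

Every term has a factor of 4·y. Then 16·y**2-9 = (4·y)² − (3)².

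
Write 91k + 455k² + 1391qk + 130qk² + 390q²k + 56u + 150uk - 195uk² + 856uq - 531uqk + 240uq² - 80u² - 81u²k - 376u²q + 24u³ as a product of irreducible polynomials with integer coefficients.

Group: 8u(3u² - 47uq - 15uk - 10u + 30q² + 10qk + 107q + 35k + 7) + 13k(3u² - 47uq - 15uk - 10u + 30q² + 10qk + 107q + 35k + 7); both groups contain (3u² - 47uq - 15uk - 10u + 30q² + 10qk + 107q + 35k + 7), so (8u + 13k) is a factor with cofactor 3u² - 47uq - 15uk - 10u + 30q² + 10qk + 107q + 35k + 7.
The cofactor groups again: 3u² - 47uq - 15uk - 10u + 30q² + 10qk + 107q + 35k + 7 = 3u(u - 15q - 5k - 1) + (-2q - 7)(u - 15q - 5k - 1); both groups contain (u - 15q - 5k - 1), giving (3u - 2q - 7)(u - 15q - 5k - 1).

(3u - 2q - 7)(u - 15q - 5k - 1)(8u + 13k)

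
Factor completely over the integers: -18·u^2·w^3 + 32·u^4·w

Pull out the common factor 2·u^2·w; 16·u^2 - 9·w^2 is a difference of squares.

2·u^2·w·(4·u + 3·w)·(4·u - 3·w)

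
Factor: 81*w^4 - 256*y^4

Write as (9*w^2)² − (16*y^2)², then factor 9*w^2 - 16*y^2 once more.

(3*w + 4*y)*(3*w - 4*y)*(9*w^2 + 16*y^2)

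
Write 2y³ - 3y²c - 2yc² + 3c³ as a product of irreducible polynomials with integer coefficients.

(2y - 3c)(y - c)(y + c)

Group: y(2y² - 5yc + 3c²) + c(2y² - 5yc + 3c²); both groups contain (2y² - 5yc + 3c²), so (y + c) is a factor with cofactor 2y² - 5yc + 3c².
The cofactor groups again: 2y² - 5yc + 3c² = 2y(y - c) - 3c(y - c); both groups contain (y - c), giving (2y - 3c)(y - c).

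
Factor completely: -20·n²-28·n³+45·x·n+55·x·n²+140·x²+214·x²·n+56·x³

(4·x-n)·(7·x+4·n)·(2·x+7·n+5)

Group: 7·x·(8·x²+26·x·n+20·x-7·n²-5·n) + 4·n·(8·x²+26·x·n+20·x-7·n²-5·n); both groups contain (8·x²+26·x·n+20·x-7·n²-5·n), so (7·x+4·n) is a factor with cofactor 8·x²+26·x·n+20·x-7·n²-5·n.
The cofactor groups again: 8·x²+26·x·n+20·x-7·n²-5·n = 4·x·(2·x+7·n+5) - n·(2·x+7·n+5); both groups contain (2·x+7·n+5), giving (4·x-n)·(2·x+7·n+5).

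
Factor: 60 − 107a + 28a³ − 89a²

(4a + 5)(7a − 3)(a − 4)

By the rational root theorem, a = 4 is a root, so (a − 4) is a factor; dividing leaves 28a² + 23a − 15.
The remaining quadratic factors as (4a + 5)(7a − 3).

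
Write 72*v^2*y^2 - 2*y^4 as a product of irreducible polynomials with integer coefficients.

2*y^2*(6*v + y)*(6*v - y)

Factor out 2*y^2, leaving 36*v^2 - y^2, which is a difference of two squares.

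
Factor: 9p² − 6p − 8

(3p + 2)(3p − 4)

Need a pair with product 9·(−8) = −72 and sum −6: that's −12 and 6.
Split the middle term: 9p² − 12p + 6p − 8 = 3p(3p − 4) + 2(3p − 4).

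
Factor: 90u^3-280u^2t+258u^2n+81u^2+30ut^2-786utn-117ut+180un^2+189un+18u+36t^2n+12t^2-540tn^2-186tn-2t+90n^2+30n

Group: 9u(10u^2-30ut+12un+9u-36tn-12t+6n+2) + (-t+15n)(10u^2-30ut+12un+9u-36tn-12t+6n+2); both groups contain (10u^2-30ut+12un+9u-36tn-12t+6n+2), so (9u-t+15n) is a factor with cofactor 10u^2-30ut+12un+9u-36tn-12t+6n+2.
The cofactor groups again: 10u^2-30ut+12un+9u-36tn-12t+6n+2 = 5u(2u-6t+1) + (6n+2)(2u-6t+1); both groups contain (2u-6t+1), giving (5u+6n+2)(2u-6t+1).

(2u-6t+1)(9u-t+15n)(5u+6n+2)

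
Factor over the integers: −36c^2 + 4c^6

4c^2(c^2 + 3)(c^2 − 3)

Every term has a factor of 4c^2; factoring it out leaves c^4 − 9.
Recognize a difference of squares with the parts c^2 and 3.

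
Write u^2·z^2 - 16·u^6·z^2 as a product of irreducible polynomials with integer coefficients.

Every term has a factor of u^2·z^2; factoring it out leaves -16·u^4 + 1.
Recognize a difference of squares with the parts 1 and 4·u^2.
-4·u^2 + 1 is again a difference of squares: (-2·u + 1)·(2·u + 1).

-u^2·z^2·(2·u + 1)·(2·u - 1)·(4·u^2 + 1)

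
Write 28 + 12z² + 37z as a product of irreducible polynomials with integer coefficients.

(3z + 4)(4z + 7)

Need a pair with product 12·28 = 336 and sum 37: that's 16 and 21.
Split the middle term: 12z² + 16z + 21z + 28 = 4z(3z + 4) + 7(3z + 4).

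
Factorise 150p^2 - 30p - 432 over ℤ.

Pull out the common factor 6, then factor the remaining trinomial.

6(5p + 8)(5p - 9)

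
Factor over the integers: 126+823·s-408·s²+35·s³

(5·s-14)·(7·s+1)·(s-9)

Trying the rational-root candidates, s = 14/5 is a root, giving the factor (5·s-14) and quotient 7·s²-62·s-9.
The remaining quadratic factors as (7·s+1)(s-9).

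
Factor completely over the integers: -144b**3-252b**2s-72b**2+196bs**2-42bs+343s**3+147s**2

-(4b+7s)(6b+7s+3)(6b-7s)

Group: 6b(-24b**2-70bs-12b-49s**2-21s) - 7s(-24b**2-70bs-12b-49s**2-21s); both groups contain (-24b**2-70bs-12b-49s**2-21s), so (6b-7s) is a factor with cofactor -24b**2-70bs-12b-49s**2-21s.
The cofactor groups again: -24b**2-70bs-12b-49s**2-21s = -4b(6b+7s+3) - 7s(6b+7s+3); both groups contain (6b+7s+3), giving -(4b+7s)(6b+7s+3).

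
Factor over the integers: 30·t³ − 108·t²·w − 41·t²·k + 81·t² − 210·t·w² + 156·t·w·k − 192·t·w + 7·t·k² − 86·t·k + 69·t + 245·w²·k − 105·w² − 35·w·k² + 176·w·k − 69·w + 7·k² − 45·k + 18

(6·t − 7·k + 3)·(5·t + 7·w − k + 6)·(t − 5·w + 1)

Group: 5·t·(6·t² − 30·t·w − 7·t·k + 9·t + 35·w·k − 15·w − 7·k + 3) + (7·w − k + 6)·(6·t² − 30·t·w − 7·t·k + 9·t + 35·w·k − 15·w − 7·k + 3); both groups contain (6·t² − 30·t·w − 7·t·k + 9·t + 35·w·k − 15·w − 7·k + 3), so (5·t + 7·w − k + 6) is a factor with cofactor 6·t² − 30·t·w − 7·t·k + 9·t + 35·w·k − 15·w − 7·k + 3.
The cofactor groups again: 6·t² − 30·t·w − 7·t·k + 9·t + 35·w·k − 15·w − 7·k + 3 = 6·t·(t − 5·w + 1) + (−7·k + 3)·(t − 5·w + 1); both groups contain (t − 5·w + 1), giving (6·t − 7·k + 3)·(t − 5·w + 1).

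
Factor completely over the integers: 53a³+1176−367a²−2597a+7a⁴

(7a−3)(a+7)(a+8)(a−7)

Among the possible rational roots, a = −8 is a root, giving the factor (a+8) and quotient 7a³−3a²−343a+147.
Next, a = 3/7 is a root, so (7a−3) divides it; the quotient is a²−49.
The remaining quadratic factors as (a−7)(a+7).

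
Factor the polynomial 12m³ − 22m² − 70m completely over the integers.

Pull out the common factor 2m, then factor the remaining trinomial.

2m(2m − 7)(3m + 5)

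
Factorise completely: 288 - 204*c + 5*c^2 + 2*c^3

(2*c - 3)*(c + 12)*(c - 8)

Trying the rational-root candidates, c = -12 is a root, so (c + 12) divides it; the quotient is 2*c^2 - 19*c + 24.
The remaining quadratic factors as (c - 8)(2*c - 3).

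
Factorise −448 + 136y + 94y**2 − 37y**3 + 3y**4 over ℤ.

(3y − 7)(y + 2)(y − 4)(y − 8)

Testing divisors of the constant over divisors of the leading coefficient, y = 8 is a root, giving the factor (y − 8) and quotient 3y**3 − 13y**2 − 10y + 56.
Continuing, y = −2 is a root, so (y + 2) is a factor; dividing leaves 3y**2 − 19y + 28.
The remaining quadratic factors as (y − 4)(3y − 7).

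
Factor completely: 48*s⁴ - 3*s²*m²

Factor out 3*s², leaving 16*s² - m², which is a difference of two squares.

3*s²*(4*s - m)*(4*s + m)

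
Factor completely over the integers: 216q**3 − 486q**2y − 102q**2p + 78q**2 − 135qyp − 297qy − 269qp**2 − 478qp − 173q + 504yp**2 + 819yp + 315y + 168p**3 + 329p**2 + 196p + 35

(4q − 9y − 3p − 1)(9q − 8p − 5)(6q + 7p + 7)

Group: 4q(54q**2 + 15qp + 33q − 56p**2 − 91p − 35) + (−9y − 3p − 1)(54q**2 + 15qp + 33q − 56p**2 − 91p − 35); both groups contain (54q**2 + 15qp + 33q − 56p**2 − 91p − 35), so (4q − 9y − 3p − 1) is a factor with cofactor 54q**2 + 15qp + 33q − 56p**2 − 91p − 35.
The cofactor groups again: 54q**2 + 15qp + 33q − 56p**2 − 91p − 35 = 6q(9q − 8p − 5) + (7p + 7)(9q − 8p − 5); both groups contain (9q − 8p − 5), giving (6q + 7p + 7)(9q − 8p − 5).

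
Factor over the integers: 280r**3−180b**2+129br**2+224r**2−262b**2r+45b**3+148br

(5b−8r)(9b+7r)(b−5r−4)

Group: b(45b**2−37br−56r**2) + (−5r−4)(45b**2−37br−56r**2); both groups contain (45b**2−37br−56r**2), so (b−5r−4) is a factor with cofactor 45b**2−37br−56r**2.
The cofactor groups again: 45b**2−37br−56r**2 = 5b(9b+7r) − 8r(9b+7r); both groups contain (9b+7r), giving (5b−8r)(9b+7r).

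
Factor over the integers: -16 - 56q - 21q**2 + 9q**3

Trying the rational-root candidates, q = -1/3 is a root, so (3q + 1) divides it; the quotient is 3q**2 - 8q - 16.
The remaining quadratic factors as (3q + 4)(q - 4).

(3q + 1)(3q + 4)(q - 4)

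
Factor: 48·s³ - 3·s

3·s·(4·s + 1)·(4·s - 1)

Every term has a factor of 3·s. Then 16·s² - 1 = (4·s)² − (1)².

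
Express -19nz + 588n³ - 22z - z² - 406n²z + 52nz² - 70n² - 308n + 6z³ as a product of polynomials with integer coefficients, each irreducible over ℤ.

(14n + z)(14n - 6z - 11)(3n - z + 2)

Group: 14n(42n² - 11nz + 28n - z² + 2z) + (-6z - 11)(42n² - 11nz + 28n - z² + 2z); both groups contain (42n² - 11nz + 28n - z² + 2z), so (14n - 6z - 11) is a factor with cofactor 42n² - 11nz + 28n - z² + 2z.
The cofactor groups again: 42n² - 11nz + 28n - z² + 2z = 14n(3n - z + 2) + z(3n - z + 2); both groups contain (3n - z + 2), giving (14n + z)(3n - z + 2).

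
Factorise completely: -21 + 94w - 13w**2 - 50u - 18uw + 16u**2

(2u + w - 7)(8u - 13w + 3)

Group: 2u(8u - 13w + 3) + (w - 7)(8u - 13w + 3); both groups contain (8u - 13w + 3).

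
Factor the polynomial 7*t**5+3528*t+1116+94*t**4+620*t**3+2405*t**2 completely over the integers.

(7*t+3)*(t+2)*(t+6)*(t**2+5*t+31)

Testing divisors of the constant over divisors of the leading coefficient, t = -2 is a root, giving the factor (t+2) and quotient 7*t**4+80*t**3+460*t**2+1485*t+558.
Continuing, t = -6 is a root, giving the factor (t+6) and quotient 7*t**3+38*t**2+232*t+93.
Then t = -3/7 is a root, giving the factor (7*t+3) and quotient t**2+5*t+31.
The quadratic t**2+5*t+31 has discriminant -99 < 0 and is irreducible over ℤ.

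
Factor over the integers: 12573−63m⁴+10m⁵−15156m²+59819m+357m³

(2m−9)(5m+1)(m−11)(m²+9m+127)

Testing divisors of the constant over divisors of the leading coefficient, m = 11 is a root, so (m−11) divides it; the quotient is 10m⁴+47m³+874m²−5542m−1143.
Next, m = 9/2 is a root, so (2m−9) divides it; the quotient is 5m³+46m²+644m+127.
Next, m = −1/5 is a root, so (5m+1) divides it; the quotient is m²+9m+127.
The quadratic m²+9m+127 has discriminant −427 < 0 and is irreducible over ℤ.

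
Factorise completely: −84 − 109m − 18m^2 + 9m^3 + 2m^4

(2m − 7)(m + 1)(m + 3)(m + 4)

By the rational root theorem, m = −3 is a root, so (m + 3) divides it; the quotient is 2m^3 + 3m^2 − 27m − 28.
Then m = −1 is a root, so (m + 1) divides it; the quotient is 2m^2 + m − 28.
The remaining quadratic factors as (m + 4)(2m − 7).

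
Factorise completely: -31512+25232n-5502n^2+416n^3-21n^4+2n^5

(2n-13)(n-2)(n-6)(n^2+4n+202)

By the rational root theorem, n = 2 is a root, so (n-2) is a factor; dividing leaves 2n^4-17n^3+382n^2-4738n+15756.
Then n = 13/2 is a root, giving the factor (2n-13) and quotient n^3-2n^2+178n-1212.
Continuing, n = 6 is a root, giving the factor (n-6) and quotient n^2+4n+202.
The quadratic n^2+4n+202 has discriminant -792 < 0 and is irreducible over ℤ.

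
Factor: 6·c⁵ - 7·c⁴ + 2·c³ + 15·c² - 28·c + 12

Testing divisors of the constant over divisors of the leading coefficient, c = 1 is a root, so (c - 1) divides it; the quotient is 6·c⁴ - c³ + c² + 16·c - 12.
Continuing, c = -3/2 is a root, so (2·c + 3) divides it; the quotient is 3·c³ - 5·c² + 8·c - 4.
Next, c = 2/3 is a root, giving the factor (3·c - 2) and quotient c² - c + 2.
The quadratic c² - c + 2 has discriminant -7 < 0 and is irreducible over ℤ.

(2·c + 3)·(3·c - 2)·(c - 1)·(c² - c + 2)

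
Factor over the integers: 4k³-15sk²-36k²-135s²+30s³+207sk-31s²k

Group: 2s(15s²-23sk+4k²) + (k-9)(15s²-23sk+4k²); both groups contain (15s²-23sk+4k²), so (2s+k-9) is a factor with cofactor 15s²-23sk+4k².
The cofactor groups again: 15s²-23sk+4k² = 3s(5s-k) - 4k(5s-k); both groups contain (5s-k), giving (3s-4k)(5s-k).

(3s-4k)(5s-k)(2s+k-9)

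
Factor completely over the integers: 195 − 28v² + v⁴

(v² − 13)(v² − 15)

Substitute u = v² to get a quadratic in u, then factor.
v² − 15 is irreducible over ℤ (15 is not a perfect square).
v² − 13 is irreducible over ℤ (13 is not a perfect square).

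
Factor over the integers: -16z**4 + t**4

(t + 2z)(t - 2z)(t**2 + 4z**2)

Write as (t**2)² − (4z**2)², then factor t**2 - 4z**2 once more.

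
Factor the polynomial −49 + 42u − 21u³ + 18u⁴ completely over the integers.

Group as (18u⁴ + 42u) + (−21u³ − 49) = 6u(3u³ + 7) − 7(3u³ + 7).
Both groups share the factor (3u³ + 7).

(6u − 7)(3u³ + 7)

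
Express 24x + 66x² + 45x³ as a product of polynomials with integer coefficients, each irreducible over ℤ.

3x(3x + 2)(5x + 4)

Pull out the common factor 3x, then factor the remaining trinomial.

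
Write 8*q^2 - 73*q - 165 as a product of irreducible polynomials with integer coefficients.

(8*q + 15)*(q - 11)

Need a pair with product 8·(-165) = -1320 and sum -73: that's 15 and -88.
Split the middle term: 8*q^2 + 15*q - 88*q - 165 = q*(8*q + 15) - 11*(8*q + 15).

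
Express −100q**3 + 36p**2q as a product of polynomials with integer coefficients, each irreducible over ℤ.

Pull out the common factor 4q; 9p**2 − 25q**2 is a difference of squares.

4q(3p + 5q)(3p − 5q)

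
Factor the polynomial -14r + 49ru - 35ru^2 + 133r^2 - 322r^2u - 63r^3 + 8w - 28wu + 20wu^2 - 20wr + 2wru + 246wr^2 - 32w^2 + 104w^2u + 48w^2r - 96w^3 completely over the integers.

-(4w - 7r)(4w - r - 5u + 2)(6w + 9r + u - 1)

Group: 6w(-16w^2 + 32wr + 20wu - 8w - 7r^2 - 35ru + 14r) + (9r + u - 1)(-16w^2 + 32wr + 20wu - 8w - 7r^2 - 35ru + 14r); both groups contain (-16w^2 + 32wr + 20wu - 8w - 7r^2 - 35ru + 14r), so (6w + 9r + u - 1) is a factor with cofactor -16w^2 + 32wr + 20wu - 8w - 7r^2 - 35ru + 14r.
The cofactor groups again: -16w^2 + 32wr + 20wu - 8w - 7r^2 - 35ru + 14r = -4w(4w - r - 5u + 2) + 7r(4w - r - 5u + 2); both groups contain (4w - r - 5u + 2), giving -(4w - 7r)(4w - r - 5u + 2).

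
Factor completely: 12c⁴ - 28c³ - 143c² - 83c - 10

(2c + 1)(6c + 1)(c + 2)(c - 5)

Testing divisors of the constant over divisors of the leading coefficient, c = -2 is a root, so (c + 2) divides it; the quotient is 12c³ - 52c² - 39c - 5.
Next, c = -1/2 is a root, so (2c + 1) divides it; the quotient is 6c² - 29c - 5.
The remaining quadratic factors as (6c + 1)(c - 5).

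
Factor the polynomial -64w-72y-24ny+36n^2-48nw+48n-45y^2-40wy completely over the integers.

(6n+5y+8)(6n-8w-9y)

Group: 6n(6n-8w-9y) + (5y+8)(6n-8w-9y); both groups contain (6n-8w-9y).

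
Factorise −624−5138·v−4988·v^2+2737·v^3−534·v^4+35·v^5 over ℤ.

Trying the rational-root candidates, v = 8 is a root, giving the factor (v−8) and quotient 35·v^4−254·v^3+705·v^2+652·v+78.
Then v = −3/5 is a root, so (5·v+3) is a factor; dividing leaves 7·v^3−55·v^2+174·v+26.
Continuing, v = −1/7 is a root, giving the factor (7·v+1) and quotient v^2−8·v+26.
The quadratic v^2−8·v+26 has discriminant −40 < 0 and is irreducible over ℤ.

(5·v+3)·(7·v+1)·(v−8)·(v^2−8·v+26)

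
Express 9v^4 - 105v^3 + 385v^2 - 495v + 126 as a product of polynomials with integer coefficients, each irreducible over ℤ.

(3v - 1)(3v - 7)(v - 3)(v - 6)

Among the possible rational roots, v = 7/3 is a root, so (3v - 7) divides it; the quotient is 3v^3 - 28v^2 + 63v - 18.
Continuing, v = 3 is a root, so (v - 3) divides it; the quotient is 3v^2 - 19v + 6.
The remaining quadratic factors as (3v - 1)(v - 6).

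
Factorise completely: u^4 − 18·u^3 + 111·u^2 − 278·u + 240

(u − 2)·(u − 3)·(u − 5)·(u − 8)

By the rational root theorem, u = 2 is a root, giving the factor (u − 2) and quotient u^3 − 16·u^2 + 79·u − 120.
Then u = 3 is a root, so (u − 3) is a factor; dividing leaves u^2 − 13·u + 40.
The remaining quadratic factors as (u − 5)(u − 8).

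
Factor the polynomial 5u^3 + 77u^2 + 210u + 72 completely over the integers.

Among the possible rational roots, u = −3 is a root, giving the factor (u + 3) and quotient 5u^2 + 62u + 24.
The remaining quadratic factors as (5u + 2)(u + 12).

(5u + 2)(u + 12)(u + 3)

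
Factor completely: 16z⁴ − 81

(2z + 3)(2z − 3)(4z² + 9)

Write as (4z²)² − (9)², then factor 4z² − 9 once more.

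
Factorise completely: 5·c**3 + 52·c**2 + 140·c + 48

Trying the rational-root candidates, c = -4 is a root, giving the factor (c + 4) and quotient 5·c**2 + 32·c + 12.
The remaining quadratic factors as (5·c + 2)(c + 6).

(5·c + 2)·(c + 4)·(c + 6)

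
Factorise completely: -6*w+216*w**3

6*w*(6*w+1)*(6*w-1)

Factor out 6*w, leaving 36*w**2-1, which is a difference of two squares.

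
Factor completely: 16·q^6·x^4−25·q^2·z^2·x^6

Factor out q^2·x^4 first: what remains is 16·q^4−25·z^2·x^2.
Recognize a difference of squares with the parts 4·q^2 and 5·z·x.

q^2·x^4·(4·q^2+5·z·x)·(4·q^2−5·z·x)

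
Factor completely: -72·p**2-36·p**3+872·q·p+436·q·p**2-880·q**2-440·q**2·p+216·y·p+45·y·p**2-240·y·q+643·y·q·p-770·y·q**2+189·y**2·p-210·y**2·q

Group: 7·y·(-30·y·q+27·y·p-110·q**2+109·q·p-9·p**2) + (4·p+8)·(-30·y·q+27·y·p-110·q**2+109·q·p-9·p**2); both groups contain (-30·y·q+27·y·p-110·q**2+109·q·p-9·p**2), so (7·y+4·p+8) is a factor with cofactor -30·y·q+27·y·p-110·q**2+109·q·p-9·p**2.
The cofactor groups again: -30·y·q+27·y·p-110·q**2+109·q·p-9·p**2 = -10·q·(3·y+11·q-p) + 9·p·(3·y+11·q-p); both groups contain (3·y+11·q-p), giving -(10·q-9·p)·(3·y+11·q-p).

-(10·q-9·p)·(3·y+11·q-p)·(7·y+4·p+8)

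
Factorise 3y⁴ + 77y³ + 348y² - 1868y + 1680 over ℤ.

(3y - 4)(y + 14)(y + 15)(y - 2)

By the rational root theorem, y = 4/3 is a root, giving the factor (3y - 4) and quotient y³ + 27y² + 152y - 420.
Next, y = 2 is a root, so (y - 2) is a factor; dividing leaves y² + 29y + 210.
The remaining quadratic factors as (y + 14)(y + 15).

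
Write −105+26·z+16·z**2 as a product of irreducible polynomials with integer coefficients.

Need a pair with product 16·(−105) = −1680 and sum 26: that's 56 and −30.
Split the middle term: 16·z**2+56·z − 30·z−105 = 8·z·(2·z+7) − 15·(2·z+7).

(2·z+7)·(8·z−15)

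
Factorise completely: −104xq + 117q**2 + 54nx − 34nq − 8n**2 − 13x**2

Group: −4n(2n − 13x + 13q) + (x + 9q)(2n − 13x + 13q); both groups contain (2n − 13x + 13q).

−(2n − 13x + 13q)(4n − x − 9q)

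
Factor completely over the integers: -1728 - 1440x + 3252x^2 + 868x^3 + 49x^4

Testing divisors of the constant over divisors of the leading coefficient, x = 6/7 is a root, so (7x - 6) is a factor; dividing leaves 7x^3 + 130x^2 + 576x + 288.
Next, x = -4/7 is a root, so (7x + 4) is a factor; dividing leaves x^2 + 18x + 72.
The remaining quadratic factors as (x + 12)(x + 6).

(7x + 4)(7x - 6)(x + 12)(x + 6)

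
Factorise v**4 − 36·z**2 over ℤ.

Recognize a difference of squares with the parts v**2 and 6·z.

−(6·z − v**2)·(6·z + v**2)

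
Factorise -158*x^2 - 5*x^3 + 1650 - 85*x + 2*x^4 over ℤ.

Testing divisors of the constant over divisors of the leading coefficient, x = 3 is a root, giving the factor (x - 3) and quotient 2*x^3 + x^2 - 155*x - 550.
Continuing, x = -5 is a root, so (x + 5) is a factor; dividing leaves 2*x^2 - 9*x - 110.
The remaining quadratic factors as (x - 10)(2*x + 11).

(2*x + 11)*(x + 5)*(x - 10)*(x - 3)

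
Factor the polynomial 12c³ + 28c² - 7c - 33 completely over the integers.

(2c + 3)(6c + 11)(c - 1)

By the rational root theorem, c = -11/6 is a root, so (6c + 11) divides it; the quotient is 2c² + c - 3.
The remaining quadratic factors as (2c + 3)(c - 1).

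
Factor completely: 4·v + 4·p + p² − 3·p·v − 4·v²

(p + v)·(p − 4·v + 4)

Group: p·(p − 4·v + 4) + v·(p − 4·v + 4); both groups contain (p − 4·v + 4).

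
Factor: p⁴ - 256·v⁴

Difference of squares twice: with A = p and B = 4·v, A⁴ − B⁴ = (A² − B²)(A² + B²), and A² − B² factors again.

(p + 4·v)·(p - 4·v)·(p² + 16·v²)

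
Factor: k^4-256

(k+4)(k-4)(k^2+16)

Write as (k^2)² − (16)², then factor k^2-16 once more.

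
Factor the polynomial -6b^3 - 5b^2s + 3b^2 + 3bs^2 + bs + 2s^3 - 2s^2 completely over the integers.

Group: b(-6b^2 + bs + 3b + 2s^2 - 2s) + s(-6b^2 + bs + 3b + 2s^2 - 2s); both groups contain (-6b^2 + bs + 3b + 2s^2 - 2s), so (b + s) is a factor with cofactor -6b^2 + bs + 3b + 2s^2 - 2s.
The cofactor groups again: -6b^2 + bs + 3b + 2s^2 - 2s = -3b(2b + s - 1) + 2s(2b + s - 1); both groups contain (2b + s - 1), giving -(3b - 2s)(2b + s - 1).

-(2b + s - 1)(3b - 2s)(b + s)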